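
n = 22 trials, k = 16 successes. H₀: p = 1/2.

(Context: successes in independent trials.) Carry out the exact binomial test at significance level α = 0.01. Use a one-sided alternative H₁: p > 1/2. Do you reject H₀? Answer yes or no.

Exact binomial: n=22, k=16, p₀=1/2=0.5000
P(X≥16) from Σ C(n,i)·p₀^i·(1−p₀)^(n−i)
p-value (one-sided, H₁ greater) = 0.02624
At α=0.01: p ≥ α → fail to reject H₀

reject H₀: no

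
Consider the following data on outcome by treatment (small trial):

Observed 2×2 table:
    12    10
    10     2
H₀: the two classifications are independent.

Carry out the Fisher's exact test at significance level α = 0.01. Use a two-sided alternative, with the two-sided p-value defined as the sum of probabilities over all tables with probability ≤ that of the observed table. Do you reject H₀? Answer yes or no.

reject H₀: no

Margins: r₁=22, r₂=12, c₁=22, c₂=12, n=34
p_obs = C(22,12)·C(12,10)/C(34,22); sum pmf over tables with pmf ≤ p_obs
p-value (two-sided) = 0.13973
At α=0.01: p ≥ α → fail to reject H₀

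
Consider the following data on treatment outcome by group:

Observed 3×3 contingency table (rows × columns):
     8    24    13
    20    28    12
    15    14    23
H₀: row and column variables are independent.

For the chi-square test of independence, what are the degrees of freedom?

degrees of freedom = 4

df = (r−1)(c−1) = (3−1)·(3−1) = 4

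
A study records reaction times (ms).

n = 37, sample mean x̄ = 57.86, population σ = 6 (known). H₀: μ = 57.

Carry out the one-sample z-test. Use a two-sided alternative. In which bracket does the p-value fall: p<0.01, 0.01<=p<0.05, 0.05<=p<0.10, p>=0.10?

SE = σ/√n = 6/√37 = 0.9864
z = (x̄−μ₀)/SE = (57.86−57)/0.9864 = 0.8719
p-value (two-sided) = 0.38328
→ bracket: p>=0.10

p-value bracket: p>=0.10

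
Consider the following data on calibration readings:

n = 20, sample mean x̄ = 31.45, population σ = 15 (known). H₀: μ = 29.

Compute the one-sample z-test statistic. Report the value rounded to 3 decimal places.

SE = σ/√n = 15/√20 = 3.3541
z = (x̄−μ₀)/SE = (31.45−29)/3.3541 = 0.7304

test statistic = 0.730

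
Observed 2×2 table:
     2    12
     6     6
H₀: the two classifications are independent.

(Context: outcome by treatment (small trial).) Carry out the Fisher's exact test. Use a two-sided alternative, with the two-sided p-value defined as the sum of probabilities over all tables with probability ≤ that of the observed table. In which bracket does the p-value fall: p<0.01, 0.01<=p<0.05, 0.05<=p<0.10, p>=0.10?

p-value bracket: 0.05<=p<0.10

Margins: r₁=14, r₂=12, c₁=8, c₂=18, n=26
p_obs = C(14,2)·C(12,6)/C(26,8); sum pmf over tables with pmf ≤ p_obs
p-value (two-sided) = 0.08952
→ bracket: 0.05<=p<0.10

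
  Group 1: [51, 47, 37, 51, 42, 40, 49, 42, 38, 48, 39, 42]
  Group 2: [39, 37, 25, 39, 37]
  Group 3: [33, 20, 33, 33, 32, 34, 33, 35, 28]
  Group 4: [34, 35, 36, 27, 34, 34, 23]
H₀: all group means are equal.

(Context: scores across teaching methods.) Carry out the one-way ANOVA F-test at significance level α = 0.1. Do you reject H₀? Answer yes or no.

reject H₀: yes

Group means [43.83, 35.40, 31.22, 31.86], grand mean 36.576
SSB = Σnᵢ(x̄ᵢ−x̄)² = 1052.781; SSW = ΣΣ(x−x̄ᵢ)² = 739.279
MSB = 1052.781/3 = 350.9271; MSW = 739.279/29 = 25.4924
F = MSB/MSW = 13.7660
df = (3, 29)
p-value (upper-tail) = 0.00001
At α=0.1: p < α → reject H₀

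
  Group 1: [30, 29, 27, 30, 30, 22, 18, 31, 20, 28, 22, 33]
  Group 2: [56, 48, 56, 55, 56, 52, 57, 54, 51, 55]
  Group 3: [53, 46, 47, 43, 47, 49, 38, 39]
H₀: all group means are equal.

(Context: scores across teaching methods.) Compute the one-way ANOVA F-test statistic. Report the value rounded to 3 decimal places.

Group means [26.67, 54.00, 45.25], grand mean 40.733
SSB = Σnᵢ(x̄ᵢ−x̄)² = 4297.700; SSW = ΣΣ(x−x̄ᵢ)² = 512.167
MSB = 4297.700/2 = 2148.8500; MSW = 512.167/27 = 18.9691
F = MSB/MSW = 113.2814
df = (2, 27)

test statistic = 113.281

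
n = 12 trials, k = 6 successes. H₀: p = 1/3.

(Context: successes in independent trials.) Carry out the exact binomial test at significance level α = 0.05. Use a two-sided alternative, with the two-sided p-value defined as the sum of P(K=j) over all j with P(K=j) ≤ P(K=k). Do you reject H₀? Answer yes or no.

Exact binomial: n=12, k=6, p₀=1/3=0.3333
P(X=j) = C(n,j)·p₀^j·(1−p₀)^(n−j); p = Σ P(X=j) over j with P(X=j) ≤ P(X=6)
p-value (two-sided) = 0.23167
At α=0.05: p ≥ α → fail to reject H₀

reject H₀: no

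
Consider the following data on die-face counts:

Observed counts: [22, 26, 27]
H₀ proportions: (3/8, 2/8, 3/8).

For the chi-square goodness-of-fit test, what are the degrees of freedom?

df = k − 1 = 3 − 1 = 2

degrees of freedom = 2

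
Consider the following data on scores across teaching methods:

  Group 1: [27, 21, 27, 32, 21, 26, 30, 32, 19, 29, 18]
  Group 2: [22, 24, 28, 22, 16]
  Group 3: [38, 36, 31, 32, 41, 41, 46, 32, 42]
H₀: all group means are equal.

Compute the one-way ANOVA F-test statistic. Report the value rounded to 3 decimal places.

test statistic = 20.032

Group means [25.64, 22.40, 37.67], grand mean 29.320
SSB = Σnᵢ(x̄ᵢ−x̄)² = 1015.695; SSW = ΣΣ(x−x̄ᵢ)² = 557.745
MSB = 1015.695/2 = 507.8473; MSW = 557.745/22 = 25.3521
F = MSB/MSW = 20.0318
df = (2, 22)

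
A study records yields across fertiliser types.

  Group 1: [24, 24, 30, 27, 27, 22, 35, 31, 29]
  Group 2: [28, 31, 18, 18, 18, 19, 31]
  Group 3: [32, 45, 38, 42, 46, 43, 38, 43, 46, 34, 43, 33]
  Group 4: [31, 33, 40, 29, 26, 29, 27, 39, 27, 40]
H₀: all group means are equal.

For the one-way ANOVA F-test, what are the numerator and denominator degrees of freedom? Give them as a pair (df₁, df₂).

k = 4 groups, N = 38 total
df = (k−1, N−k) = (4−1, 38−4) = (3, 34)

degrees of freedom = [3, 34]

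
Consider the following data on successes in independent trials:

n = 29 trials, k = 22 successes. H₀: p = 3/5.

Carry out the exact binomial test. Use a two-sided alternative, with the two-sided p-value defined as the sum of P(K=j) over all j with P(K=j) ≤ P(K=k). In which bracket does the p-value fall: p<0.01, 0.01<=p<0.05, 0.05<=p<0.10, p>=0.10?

Exact binomial: n=29, k=22, p₀=3/5=0.6000
P(X=j) = C(n,j)·p₀^j·(1−p₀)^(n−j); p = Σ P(X=j) over j with P(X=j) ≤ P(X=22)
p-value (two-sided) = 0.08987
→ bracket: 0.05<=p<0.10

p-value bracket: 0.05<=p<0.10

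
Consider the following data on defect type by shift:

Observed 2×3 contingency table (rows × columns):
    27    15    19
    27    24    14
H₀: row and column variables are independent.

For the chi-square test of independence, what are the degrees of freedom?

degrees of freedom = 2

df = (r−1)(c−1) = (2−1)·(3−1) = 2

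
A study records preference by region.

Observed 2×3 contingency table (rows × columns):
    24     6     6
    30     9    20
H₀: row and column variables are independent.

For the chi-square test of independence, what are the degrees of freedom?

degrees of freedom = 2

df = (r−1)(c−1) = (2−1)·(3−1) = 2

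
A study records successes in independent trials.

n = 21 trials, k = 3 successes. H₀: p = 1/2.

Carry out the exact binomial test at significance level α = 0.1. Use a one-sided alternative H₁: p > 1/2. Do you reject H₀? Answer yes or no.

Exact binomial: n=21, k=3, p₀=1/2=0.5000
P(X≥3) from Σ C(n,i)·p₀^i·(1−p₀)^(n−i)
p-value (one-sided, H₁ greater) = 0.99989
At α=0.1: p ≥ α → fail to reject H₀

reject H₀: no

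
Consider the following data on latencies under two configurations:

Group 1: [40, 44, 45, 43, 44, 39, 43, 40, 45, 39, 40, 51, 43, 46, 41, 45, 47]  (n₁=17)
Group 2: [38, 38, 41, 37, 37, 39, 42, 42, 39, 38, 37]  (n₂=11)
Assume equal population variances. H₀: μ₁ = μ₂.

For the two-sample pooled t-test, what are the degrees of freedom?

df = n₁ + n₂ − 2 = 17 + 11 − 2 = 26

degrees of freedom = 26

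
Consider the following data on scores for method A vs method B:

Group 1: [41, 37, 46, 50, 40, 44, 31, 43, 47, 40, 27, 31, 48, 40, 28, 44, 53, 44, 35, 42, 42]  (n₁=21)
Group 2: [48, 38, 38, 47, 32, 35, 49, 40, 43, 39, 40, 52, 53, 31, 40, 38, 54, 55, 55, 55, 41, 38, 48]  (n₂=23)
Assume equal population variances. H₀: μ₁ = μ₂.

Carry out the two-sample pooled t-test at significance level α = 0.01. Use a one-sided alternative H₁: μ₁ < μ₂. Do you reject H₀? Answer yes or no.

x̄₁=40.619, s₁=7.018, n₁=21
x̄₂=43.870, s₂=7.671, n₂=23
s_p² = [20·7.018² + 22·7.671²]/42 = 54.2753
SE = √(s_p²·(1/21+1/23)) = 2.2236
t = (40.619−43.870)/2.2236 = -1.4618
df = 42
p-value (one-sided, H₁ less) = 0.07561
At α=0.01: p ≥ α → fail to reject H₀

reject H₀: no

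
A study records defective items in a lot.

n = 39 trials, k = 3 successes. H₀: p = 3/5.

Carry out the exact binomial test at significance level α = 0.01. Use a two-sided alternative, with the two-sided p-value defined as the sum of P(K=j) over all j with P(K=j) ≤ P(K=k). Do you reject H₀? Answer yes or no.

Exact binomial: n=39, k=3, p₀=3/5=0.6000
P(X=j) = C(n,j)·p₀^j·(1−p₀)^(n−j); p = Σ P(X=j) over j with P(X=j) ≤ P(X=3)
p-value (two-sided) = 0.00000
At α=0.01: p < α → reject H₀

reject H₀: yes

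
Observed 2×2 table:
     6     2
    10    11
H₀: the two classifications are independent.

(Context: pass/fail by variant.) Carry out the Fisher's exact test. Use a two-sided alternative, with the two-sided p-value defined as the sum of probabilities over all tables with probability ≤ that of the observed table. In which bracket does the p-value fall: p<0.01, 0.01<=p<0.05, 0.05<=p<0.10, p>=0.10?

p-value bracket: p>=0.10

Margins: r₁=8, r₂=21, c₁=16, c₂=13, n=29
p_obs = C(8,6)·C(21,10)/C(29,16); sum pmf over tables with pmf ≤ p_obs
p-value (two-sided) = 0.23785
→ bracket: p>=0.10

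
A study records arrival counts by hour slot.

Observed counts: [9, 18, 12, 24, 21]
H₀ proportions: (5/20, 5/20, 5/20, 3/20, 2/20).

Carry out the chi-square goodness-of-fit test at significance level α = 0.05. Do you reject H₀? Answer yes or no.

reject H₀: yes

n = 84; E_i = n·p_i = [21.00, 21.00, 21.00, 12.60, 8.40]
χ² = (9−21.00)²/21.00 + (18−21.00)²/21.00 + (12−21.00)²/21.00 + (24−12.60)²/12.60 + (21−8.40)²/8.40 = 40.3571
df = 4
p-value (upper-tail) = 0.00000
At α=0.05: p < α → reject H₀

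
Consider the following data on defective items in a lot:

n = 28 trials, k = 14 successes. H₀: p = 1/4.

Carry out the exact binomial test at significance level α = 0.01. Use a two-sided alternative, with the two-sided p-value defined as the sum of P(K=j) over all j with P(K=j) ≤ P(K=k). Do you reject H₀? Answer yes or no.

reject H₀: yes

Exact binomial: n=28, k=14, p₀=1/4=0.2500
P(X=j) = C(n,j)·p₀^j·(1−p₀)^(n−j); p = Σ P(X=j) over j with P(X=j) ≤ P(X=14)
p-value (two-sided) = 0.00410
At α=0.01: p < α → reject H₀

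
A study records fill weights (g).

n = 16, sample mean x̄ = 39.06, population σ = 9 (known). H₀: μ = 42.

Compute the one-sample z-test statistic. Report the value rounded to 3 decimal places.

SE = σ/√n = 9/√16 = 2.2500
z = (x̄−μ₀)/SE = (39.06−42)/2.2500 = -1.3067

test statistic = -1.307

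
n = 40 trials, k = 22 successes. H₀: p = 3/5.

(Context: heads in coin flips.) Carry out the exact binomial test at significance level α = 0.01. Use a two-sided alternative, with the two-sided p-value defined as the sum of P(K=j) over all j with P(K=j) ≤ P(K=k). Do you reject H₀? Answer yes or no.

Exact binomial: n=40, k=22, p₀=3/5=0.6000
P(X=j) = C(n,j)·p₀^j·(1−p₀)^(n−j); p = Σ P(X=j) over j with P(X=j) ≤ P(X=22)
p-value (two-sided) = 0.52264
At α=0.01: p ≥ α → fail to reject H₀

reject H₀: no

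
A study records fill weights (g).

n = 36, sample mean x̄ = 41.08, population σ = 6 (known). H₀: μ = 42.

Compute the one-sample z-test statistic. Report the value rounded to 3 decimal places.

SE = σ/√n = 6/√36 = 1.0000
z = (x̄−μ₀)/SE = (41.08−42)/1.0000 = -0.9200

test statistic = -0.920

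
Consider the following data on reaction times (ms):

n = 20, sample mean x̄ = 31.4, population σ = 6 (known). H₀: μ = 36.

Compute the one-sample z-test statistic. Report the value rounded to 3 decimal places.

test statistic = -3.429

SE = σ/√n = 6/√20 = 1.3416
z = (x̄−μ₀)/SE = (31.4−36)/1.3416 = -3.4286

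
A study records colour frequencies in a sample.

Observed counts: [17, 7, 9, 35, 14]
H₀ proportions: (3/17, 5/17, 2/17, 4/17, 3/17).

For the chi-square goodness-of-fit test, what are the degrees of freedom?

degrees of freedom = 4

df = k − 1 = 5 − 1 = 4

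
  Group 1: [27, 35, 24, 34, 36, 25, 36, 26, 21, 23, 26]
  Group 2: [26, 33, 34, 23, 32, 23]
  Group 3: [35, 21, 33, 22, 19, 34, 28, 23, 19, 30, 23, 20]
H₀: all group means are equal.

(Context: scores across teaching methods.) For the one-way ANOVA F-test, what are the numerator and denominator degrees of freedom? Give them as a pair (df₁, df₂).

degrees of freedom = [2, 26]

k = 3 groups, N = 29 total
df = (k−1, N−k) = (3−1, 29−3) = (2, 26)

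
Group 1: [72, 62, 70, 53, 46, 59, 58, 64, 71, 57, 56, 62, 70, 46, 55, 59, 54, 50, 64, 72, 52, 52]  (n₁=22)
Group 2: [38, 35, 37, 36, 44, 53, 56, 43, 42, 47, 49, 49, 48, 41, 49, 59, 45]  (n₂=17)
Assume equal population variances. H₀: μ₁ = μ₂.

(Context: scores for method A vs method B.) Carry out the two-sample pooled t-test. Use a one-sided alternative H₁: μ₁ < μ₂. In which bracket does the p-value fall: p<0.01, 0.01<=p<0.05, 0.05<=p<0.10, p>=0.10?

p-value bracket: p>=0.10

x̄₁=59.273, s₁=8.160, n₁=22
x̄₂=45.353, s₂=6.910, n₂=17
s_p² = [21·8.160² + 16·6.910²]/37 = 58.4391
SE = √(s_p²·(1/22+1/17)) = 2.4686
t = (59.273−45.353)/2.4686 = 5.6388
df = 37
p-value (one-sided, H₁ less) = 1.00000
→ bracket: p>=0.10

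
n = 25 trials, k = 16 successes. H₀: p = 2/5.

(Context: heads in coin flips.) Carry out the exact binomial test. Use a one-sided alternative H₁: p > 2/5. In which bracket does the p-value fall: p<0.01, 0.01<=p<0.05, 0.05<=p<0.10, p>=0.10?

Exact binomial: n=25, k=16, p₀=2/5=0.4000
P(X≥16) from Σ C(n,i)·p₀^i·(1−p₀)^(n−i)
p-value (one-sided, H₁ greater) = 0.01317
→ bracket: 0.01<=p<0.05

p-value bracket: 0.01<=p<0.05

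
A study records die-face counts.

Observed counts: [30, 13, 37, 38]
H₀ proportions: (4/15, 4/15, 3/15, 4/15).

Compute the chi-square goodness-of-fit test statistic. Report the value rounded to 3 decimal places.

n = 118; E_i = n·p_i = [31.47, 31.47, 23.60, 31.47]
χ² = (30−31.47)²/31.47 + (13−31.47)²/31.47 + (37−23.60)²/23.60 + (38−31.47)²/31.47 = 19.8708
df = 3

test statistic = 19.871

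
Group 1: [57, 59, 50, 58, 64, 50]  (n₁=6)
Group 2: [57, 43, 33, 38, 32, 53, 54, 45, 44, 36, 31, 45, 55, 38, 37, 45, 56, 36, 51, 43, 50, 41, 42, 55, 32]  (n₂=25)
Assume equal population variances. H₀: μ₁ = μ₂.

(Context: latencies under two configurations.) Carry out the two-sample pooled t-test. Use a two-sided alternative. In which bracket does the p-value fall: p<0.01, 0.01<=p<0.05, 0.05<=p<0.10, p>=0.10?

p-value bracket: p<0.01

x̄₁=56.333, s₁=5.465, n₁=6
x̄₂=43.680, s₂=8.325, n₂=25
s_p² = [5·5.465² + 24·8.325²]/29 = 62.5094
SE = √(s_p²·(1/6+1/25)) = 3.5942
t = (56.333−43.680)/3.5942 = 3.5204
df = 29
p-value (two-sided) = 0.00144
→ bracket: p<0.01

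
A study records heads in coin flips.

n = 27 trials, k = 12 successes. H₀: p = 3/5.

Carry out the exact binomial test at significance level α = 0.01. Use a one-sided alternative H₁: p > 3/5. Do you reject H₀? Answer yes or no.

Exact binomial: n=27, k=12, p₀=3/5=0.6000
P(X≥12) from Σ C(n,i)·p₀^i·(1−p₀)^(n−i)
p-value (one-sided, H₁ greater) = 0.96630
At α=0.01: p ≥ α → fail to reject H₀

reject H₀: no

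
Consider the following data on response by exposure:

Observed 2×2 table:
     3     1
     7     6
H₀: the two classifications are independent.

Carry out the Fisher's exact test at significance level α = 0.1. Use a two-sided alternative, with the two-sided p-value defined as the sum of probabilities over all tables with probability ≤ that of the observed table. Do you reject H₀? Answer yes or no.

reject H₀: no

Margins: r₁=4, r₂=13, c₁=10, c₂=7, n=17
p_obs = C(4,3)·C(13,7)/C(17,10); sum pmf over tables with pmf ≤ p_obs
p-value (two-sided) = 0.60294
At α=0.1: p ≥ α → fail to reject H₀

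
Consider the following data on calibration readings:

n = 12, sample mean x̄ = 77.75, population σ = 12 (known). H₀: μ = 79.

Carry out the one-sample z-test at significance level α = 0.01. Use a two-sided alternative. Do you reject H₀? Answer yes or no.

reject H₀: no

SE = σ/√n = 12/√12 = 3.4641
z = (x̄−μ₀)/SE = (77.75−79)/3.4641 = -0.3608
p-value (two-sided) = 0.71822
At α=0.01: p ≥ α → fail to reject H₀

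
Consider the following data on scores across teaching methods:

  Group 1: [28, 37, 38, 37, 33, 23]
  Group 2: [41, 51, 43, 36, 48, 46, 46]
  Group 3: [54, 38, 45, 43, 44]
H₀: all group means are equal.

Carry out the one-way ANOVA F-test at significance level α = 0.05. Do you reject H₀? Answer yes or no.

Group means [32.67, 44.43, 44.80], grand mean 40.611
SSB = Σnᵢ(x̄ᵢ−x̄)² = 568.430; SSW = ΣΣ(x−x̄ᵢ)² = 461.848
MSB = 568.430/2 = 284.2151; MSW = 461.848/15 = 30.7898
F = MSB/MSW = 9.2308
df = (2, 15)
p-value (upper-tail) = 0.00244
At α=0.05: p < α → reject H₀

reject H₀: yes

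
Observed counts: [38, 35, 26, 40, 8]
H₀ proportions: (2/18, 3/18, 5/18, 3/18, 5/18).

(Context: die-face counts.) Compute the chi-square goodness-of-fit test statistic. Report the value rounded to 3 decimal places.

test statistic = 74.837

n = 147; E_i = n·p_i = [16.33, 24.50, 40.83, 24.50, 40.83]
χ² = (38−16.33)²/16.33 + (35−24.50)²/24.50 + (26−40.83)²/40.83 + (40−24.50)²/24.50 + (8−40.83)²/40.83 = 74.8367
df = 4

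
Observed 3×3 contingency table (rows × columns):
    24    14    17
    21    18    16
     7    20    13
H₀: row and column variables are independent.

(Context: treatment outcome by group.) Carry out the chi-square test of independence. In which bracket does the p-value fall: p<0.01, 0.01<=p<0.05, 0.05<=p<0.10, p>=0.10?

Row totals [55, 55, 40], col totals [52, 52, 46], n=150
χ² = (24−19.07)²/19.07 + (14−19.07)²/19.07 + (17−16.87)²/16.87 + (21−19.07)²/19.07 + (18−19.07)²/19.07 + (16−16.87)²/16.87 + (7−13.87)²/13.87 + (20−13.87)²/13.87 + (13−12.27)²/12.27 = 9.0811
df = 4
p-value (upper-tail) = 0.05910
→ bracket: 0.05<=p<0.10

p-value bracket: 0.05<=p<0.10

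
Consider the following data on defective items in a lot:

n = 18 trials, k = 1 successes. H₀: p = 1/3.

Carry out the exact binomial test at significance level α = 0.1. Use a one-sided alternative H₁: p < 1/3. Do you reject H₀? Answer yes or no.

Exact binomial: n=18, k=1, p₀=1/3=0.3333
P(X≤1) from Σ C(n,i)·p₀^i·(1−p₀)^(n−i)
p-value (one-sided, H₁ less) = 0.00677
At α=0.1: p < α → reject H₀

reject H₀: yes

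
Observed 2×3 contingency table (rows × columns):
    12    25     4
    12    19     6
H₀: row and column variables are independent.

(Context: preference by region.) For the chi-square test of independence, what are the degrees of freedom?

degrees of freedom = 2

df = (r−1)(c−1) = (2−1)·(3−1) = 2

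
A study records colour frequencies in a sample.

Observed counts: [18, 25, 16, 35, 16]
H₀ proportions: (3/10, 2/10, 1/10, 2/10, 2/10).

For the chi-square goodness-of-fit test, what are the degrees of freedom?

df = k − 1 = 5 − 1 = 4

degrees of freedom = 4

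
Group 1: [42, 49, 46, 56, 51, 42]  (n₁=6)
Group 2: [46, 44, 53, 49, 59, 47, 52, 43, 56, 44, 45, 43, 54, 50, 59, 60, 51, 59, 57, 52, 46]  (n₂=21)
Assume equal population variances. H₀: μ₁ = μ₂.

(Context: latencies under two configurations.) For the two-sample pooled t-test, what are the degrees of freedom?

degrees of freedom = 25

df = n₁ + n₂ − 2 = 6 + 21 − 2 = 25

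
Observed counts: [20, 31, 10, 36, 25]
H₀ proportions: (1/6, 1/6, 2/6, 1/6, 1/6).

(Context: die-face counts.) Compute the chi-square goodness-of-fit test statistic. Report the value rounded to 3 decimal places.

n = 122; E_i = n·p_i = [20.33, 20.33, 40.67, 20.33, 20.33]
χ² = (20−20.33)²/20.33 + (31−20.33)²/20.33 + (10−40.67)²/40.67 + (36−20.33)²/20.33 + (25−20.33)²/20.33 = 41.8689
df = 4

test statistic = 41.869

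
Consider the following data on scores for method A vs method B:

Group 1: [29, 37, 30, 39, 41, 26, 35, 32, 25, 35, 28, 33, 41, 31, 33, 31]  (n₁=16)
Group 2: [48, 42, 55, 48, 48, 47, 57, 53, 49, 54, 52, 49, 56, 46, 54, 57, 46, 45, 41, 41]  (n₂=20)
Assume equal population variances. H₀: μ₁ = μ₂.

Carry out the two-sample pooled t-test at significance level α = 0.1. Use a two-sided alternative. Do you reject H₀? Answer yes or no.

reject H₀: yes

x̄₁=32.875, s₁=4.897, n₁=16
x̄₂=49.400, s₂=5.144, n₂=20
s_p² = [15·4.897² + 19·5.144²]/34 = 25.3691
SE = √(s_p²·(1/16+1/20)) = 1.6894
t = (32.875−49.400)/1.6894 = -9.7817
df = 34
p-value (two-sided) = 0.00000
At α=0.1: p < α → reject H₀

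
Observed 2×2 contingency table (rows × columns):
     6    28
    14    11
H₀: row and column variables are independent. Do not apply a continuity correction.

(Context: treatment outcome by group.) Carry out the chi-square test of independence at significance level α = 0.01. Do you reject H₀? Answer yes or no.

Row totals [34, 25], col totals [20, 39], n=59
χ² = (6−11.53)²/11.53 + (28−22.47)²/22.47 + (14−8.47)²/8.47 + (11−16.53)²/16.53 = 9.4574
df = 1
p-value (upper-tail) = 0.00210
At α=0.01: p < α → reject H₀

reject H₀: yes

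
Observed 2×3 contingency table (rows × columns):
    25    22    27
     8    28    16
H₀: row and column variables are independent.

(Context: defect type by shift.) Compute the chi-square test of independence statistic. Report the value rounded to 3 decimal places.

Row totals [74, 52], col totals [33, 50, 43], n=126
χ² = (25−19.38)²/19.38 + (22−29.37)²/29.37 + (27−25.25)²/25.25 + (8−13.62)²/13.62 + (28−20.63)²/20.63 + (16−17.75)²/17.75 = 8.7160
df = 2

test statistic = 8.716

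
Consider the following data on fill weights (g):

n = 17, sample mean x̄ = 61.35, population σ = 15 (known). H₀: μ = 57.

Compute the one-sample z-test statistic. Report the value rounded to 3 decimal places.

test statistic = 1.196

SE = σ/√n = 15/√17 = 3.6380
z = (x̄−μ₀)/SE = (61.35−57)/3.6380 = 1.1957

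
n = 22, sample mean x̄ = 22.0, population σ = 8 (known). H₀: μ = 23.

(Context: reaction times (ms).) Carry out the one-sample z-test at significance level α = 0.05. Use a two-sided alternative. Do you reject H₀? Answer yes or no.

reject H₀: no

SE = σ/√n = 8/√22 = 1.7056
z = (x̄−μ₀)/SE = (22.0−23)/1.7056 = -0.5863
p-value (two-sided) = 0.55767
At α=0.05: p ≥ α → fail to reject H₀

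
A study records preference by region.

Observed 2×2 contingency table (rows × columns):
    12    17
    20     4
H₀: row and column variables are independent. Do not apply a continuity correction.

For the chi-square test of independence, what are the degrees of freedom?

degrees of freedom = 1

df = (r−1)(c−1) = (2−1)·(2−1) = 1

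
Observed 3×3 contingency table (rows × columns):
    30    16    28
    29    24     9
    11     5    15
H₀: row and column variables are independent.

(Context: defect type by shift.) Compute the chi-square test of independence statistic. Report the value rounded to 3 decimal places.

Row totals [74, 62, 31], col totals [70, 45, 52], n=167
χ² = (30−31.02)²/31.02 + (16−19.94)²/19.94 + (28−23.04)²/23.04 + (29−25.99)²/25.99 + (24−16.71)²/16.71 + (9−19.31)²/19.31 + (11−12.99)²/12.99 + (5−8.35)²/8.35 + (15−9.65)²/9.65 = 15.5274
df = 4

test statistic = 15.527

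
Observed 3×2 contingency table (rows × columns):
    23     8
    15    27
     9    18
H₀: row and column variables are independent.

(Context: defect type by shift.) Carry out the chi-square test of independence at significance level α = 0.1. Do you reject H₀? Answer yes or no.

reject H₀: yes

Row totals [31, 42, 27], col totals [47, 53], n=100
χ² = (23−14.57)²/14.57 + (8−16.43)²/16.43 + (15−19.74)²/19.74 + (27−22.26)²/22.26 + (9−12.69)²/12.69 + (18−14.31)²/14.31 = 13.3748
df = 2
p-value (upper-tail) = 0.00125
At α=0.1: p < α → reject H₀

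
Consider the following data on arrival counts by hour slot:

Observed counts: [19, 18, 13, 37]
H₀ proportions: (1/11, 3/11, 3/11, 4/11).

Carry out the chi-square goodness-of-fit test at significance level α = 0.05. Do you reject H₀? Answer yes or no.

n = 87; E_i = n·p_i = [7.91, 23.73, 23.73, 31.64]
χ² = (19−7.91)²/7.91 + (18−23.73)²/23.73 + (13−23.73)²/23.73 + (37−31.64)²/31.64 = 22.6944
df = 3
p-value (upper-tail) = 0.00005
At α=0.05: p < α → reject H₀

reject H₀: yes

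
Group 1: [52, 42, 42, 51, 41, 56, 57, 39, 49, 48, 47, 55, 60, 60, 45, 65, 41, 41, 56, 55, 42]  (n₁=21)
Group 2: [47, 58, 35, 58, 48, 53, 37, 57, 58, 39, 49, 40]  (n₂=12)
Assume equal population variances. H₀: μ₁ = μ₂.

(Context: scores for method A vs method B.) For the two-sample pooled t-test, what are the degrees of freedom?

degrees of freedom = 31

df = n₁ + n₂ − 2 = 21 + 12 − 2 = 31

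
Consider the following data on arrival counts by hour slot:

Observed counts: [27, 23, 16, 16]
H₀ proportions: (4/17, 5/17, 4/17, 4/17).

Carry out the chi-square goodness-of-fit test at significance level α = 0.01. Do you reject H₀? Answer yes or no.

n = 82; E_i = n·p_i = [19.29, 24.12, 19.29, 19.29]
χ² = (27−19.29)²/19.29 + (23−24.12)²/24.12 + (16−19.29)²/19.29 + (16−19.29)²/19.29 = 4.2543
df = 3
p-value (upper-tail) = 0.23528
At α=0.01: p ≥ α → fail to reject H₀

reject H₀: no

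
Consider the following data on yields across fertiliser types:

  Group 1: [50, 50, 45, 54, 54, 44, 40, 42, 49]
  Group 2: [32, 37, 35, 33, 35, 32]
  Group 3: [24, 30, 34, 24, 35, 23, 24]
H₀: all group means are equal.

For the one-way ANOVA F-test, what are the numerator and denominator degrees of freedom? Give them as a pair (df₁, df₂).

k = 3 groups, N = 22 total
df = (k−1, N−k) = (3−1, 22−3) = (2, 19)

degrees of freedom = [2, 19]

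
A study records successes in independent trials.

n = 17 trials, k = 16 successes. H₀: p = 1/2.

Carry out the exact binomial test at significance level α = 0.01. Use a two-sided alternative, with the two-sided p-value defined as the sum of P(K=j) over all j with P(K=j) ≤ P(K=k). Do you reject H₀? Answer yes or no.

reject H₀: yes

Exact binomial: n=17, k=16, p₀=1/2=0.5000
P(X=j) = C(n,j)·p₀^j·(1−p₀)^(n−j); p = Σ P(X=j) over j with P(X=j) ≤ P(X=16)
p-value (two-sided) = 0.00027
At α=0.01: p < α → reject H₀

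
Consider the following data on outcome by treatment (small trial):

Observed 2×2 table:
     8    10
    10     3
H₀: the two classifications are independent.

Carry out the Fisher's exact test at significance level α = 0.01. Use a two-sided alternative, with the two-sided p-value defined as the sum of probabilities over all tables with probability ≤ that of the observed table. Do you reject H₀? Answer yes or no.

Margins: r₁=18, r₂=13, c₁=18, c₂=13, n=31
p_obs = C(18,8)·C(13,10)/C(31,18); sum pmf over tables with pmf ≤ p_obs
p-value (two-sided) = 0.13919
At α=0.01: p ≥ α → fail to reject H₀

reject H₀: no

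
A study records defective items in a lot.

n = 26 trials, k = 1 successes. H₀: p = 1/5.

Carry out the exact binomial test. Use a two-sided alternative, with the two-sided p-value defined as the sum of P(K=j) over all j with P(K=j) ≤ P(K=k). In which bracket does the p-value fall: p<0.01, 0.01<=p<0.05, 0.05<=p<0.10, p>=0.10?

Exact binomial: n=26, k=1, p₀=1/5=0.2000
P(X=j) = C(n,j)·p₀^j·(1−p₀)^(n−j); p = Σ P(X=j) over j with P(X=j) ≤ P(X=1)
p-value (two-sided) = 0.04589
→ bracket: 0.01<=p<0.05

p-value bracket: 0.01<=p<0.05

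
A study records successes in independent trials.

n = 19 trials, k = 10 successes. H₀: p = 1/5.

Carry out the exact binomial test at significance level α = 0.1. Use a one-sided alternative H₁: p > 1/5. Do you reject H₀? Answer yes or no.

Exact binomial: n=19, k=10, p₀=1/5=0.2000
P(X≥10) from Σ C(n,i)·p₀^i·(1−p₀)^(n−i)
p-value (one-sided, H₁ greater) = 0.00158
At α=0.1: p < α → reject H₀

reject H₀: yes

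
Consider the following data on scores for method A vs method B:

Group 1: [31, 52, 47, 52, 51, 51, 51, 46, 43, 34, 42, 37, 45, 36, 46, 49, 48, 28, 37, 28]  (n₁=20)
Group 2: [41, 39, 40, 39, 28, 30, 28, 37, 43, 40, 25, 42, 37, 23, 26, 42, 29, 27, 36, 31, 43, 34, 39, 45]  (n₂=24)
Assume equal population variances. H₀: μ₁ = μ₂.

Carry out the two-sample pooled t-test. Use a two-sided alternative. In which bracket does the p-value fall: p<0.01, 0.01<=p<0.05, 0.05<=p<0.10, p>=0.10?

p-value bracket: p<0.01

x̄₁=42.700, s₁=8.105, n₁=20
x̄₂=35.167, s₂=6.703, n₂=24
s_p² = [19·8.105² + 23·6.703²]/42 = 54.3222
SE = √(s_p²·(1/20+1/24)) = 2.2315
t = (42.700−35.167)/2.2315 = 3.3759
df = 42
p-value (two-sided) = 0.00159
→ bracket: p<0.01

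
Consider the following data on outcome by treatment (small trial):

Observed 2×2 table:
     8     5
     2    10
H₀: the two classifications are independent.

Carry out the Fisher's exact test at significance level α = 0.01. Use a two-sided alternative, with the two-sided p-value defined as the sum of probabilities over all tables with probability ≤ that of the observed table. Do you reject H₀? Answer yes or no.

reject H₀: no

Margins: r₁=13, r₂=12, c₁=10, c₂=15, n=25
p_obs = C(13,8)·C(12,2)/C(25,10); sum pmf over tables with pmf ≤ p_obs
p-value (two-sided) = 0.04141
At α=0.01: p ≥ α → fail to reject H₀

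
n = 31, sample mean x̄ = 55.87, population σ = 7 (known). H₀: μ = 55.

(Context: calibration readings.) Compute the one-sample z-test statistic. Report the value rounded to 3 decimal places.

SE = σ/√n = 7/√31 = 1.2572
z = (x̄−μ₀)/SE = (55.87−55)/1.2572 = 0.6920

test statistic = 0.692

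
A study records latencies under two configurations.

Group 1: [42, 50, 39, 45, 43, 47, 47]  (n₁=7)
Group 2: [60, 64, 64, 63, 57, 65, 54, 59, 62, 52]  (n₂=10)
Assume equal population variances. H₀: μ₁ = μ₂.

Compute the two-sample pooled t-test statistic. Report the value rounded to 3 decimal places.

x̄₁=44.714, s₁=3.684, n₁=7
x̄₂=60.000, s₂=4.472, n₂=10
s_p² = [6·3.684² + 9·4.472²]/15 = 17.4286
SE = √(s_p²·(1/7+1/10)) = 2.0573
t = (44.714−60.000)/2.0573 = -7.4298
df = 15

test statistic = -7.430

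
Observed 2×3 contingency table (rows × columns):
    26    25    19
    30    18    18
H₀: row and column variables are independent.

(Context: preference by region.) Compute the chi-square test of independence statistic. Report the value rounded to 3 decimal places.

test statistic = 1.336

Row totals [70, 66], col totals [56, 43, 37], n=136
χ² = (26−28.82)²/28.82 + (25−22.13)²/22.13 + (19−19.04)²/19.04 + (30−27.18)²/27.18 + (18−20.87)²/20.87 + (18−17.96)²/17.96 = 1.3358
df = 2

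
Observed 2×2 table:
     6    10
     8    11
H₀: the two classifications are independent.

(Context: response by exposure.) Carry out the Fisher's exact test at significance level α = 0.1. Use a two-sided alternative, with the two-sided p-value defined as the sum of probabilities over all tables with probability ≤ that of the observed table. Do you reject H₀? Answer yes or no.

Margins: r₁=16, r₂=19, c₁=14, c₂=21, n=35
p_obs = C(16,6)·C(19,8)/C(35,14); sum pmf over tables with pmf ≤ p_obs
p-value (two-sided) = 1.00000
At α=0.1: p ≥ α → fail to reject H₀

reject H₀: no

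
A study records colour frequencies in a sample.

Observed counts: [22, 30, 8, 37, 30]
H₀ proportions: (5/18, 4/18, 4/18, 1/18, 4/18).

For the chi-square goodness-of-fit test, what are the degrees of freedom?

degrees of freedom = 4

df = k − 1 = 5 − 1 = 4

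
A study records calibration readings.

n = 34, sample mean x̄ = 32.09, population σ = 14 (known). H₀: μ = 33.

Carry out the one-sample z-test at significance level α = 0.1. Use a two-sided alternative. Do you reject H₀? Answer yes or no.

reject H₀: no

SE = σ/√n = 14/√34 = 2.4010
z = (x̄−μ₀)/SE = (32.09−33)/2.4010 = -0.3790
p-value (two-sided) = 0.70468
At α=0.1: p ≥ α → fail to reject H₀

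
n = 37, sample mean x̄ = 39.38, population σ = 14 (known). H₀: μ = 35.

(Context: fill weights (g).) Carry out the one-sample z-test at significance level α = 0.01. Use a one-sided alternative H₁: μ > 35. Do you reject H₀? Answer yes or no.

reject H₀: no

SE = σ/√n = 14/√37 = 2.3016
z = (x̄−μ₀)/SE = (39.38−35)/2.3016 = 1.9030
p-value (one-sided, H₁ greater) = 0.02852
At α=0.01: p ≥ α → fail to reject H₀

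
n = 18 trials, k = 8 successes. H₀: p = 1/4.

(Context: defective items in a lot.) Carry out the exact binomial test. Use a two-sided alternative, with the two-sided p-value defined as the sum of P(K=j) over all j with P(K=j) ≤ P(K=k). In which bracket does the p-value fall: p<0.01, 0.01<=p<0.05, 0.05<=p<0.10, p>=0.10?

Exact binomial: n=18, k=8, p₀=1/4=0.2500
P(X=j) = C(n,j)·p₀^j·(1−p₀)^(n−j); p = Σ P(X=j) over j with P(X=j) ≤ P(X=8)
p-value (two-sided) = 0.09641
→ bracket: 0.05<=p<0.10

p-value bracket: 0.05<=p<0.10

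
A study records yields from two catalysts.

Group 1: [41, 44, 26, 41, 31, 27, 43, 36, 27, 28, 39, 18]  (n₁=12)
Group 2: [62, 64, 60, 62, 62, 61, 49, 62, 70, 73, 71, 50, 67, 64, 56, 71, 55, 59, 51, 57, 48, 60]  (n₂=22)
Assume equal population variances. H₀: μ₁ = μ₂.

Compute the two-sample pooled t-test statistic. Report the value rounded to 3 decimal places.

x̄₁=33.417, s₁=8.350, n₁=12
x̄₂=60.636, s₂=7.228, n₂=22
s_p² = [11·8.350² + 21·7.228²]/32 = 58.2502
SE = √(s_p²·(1/12+1/22)) = 2.7390
t = (33.417−60.636)/2.7390 = -9.9380
df = 32

test statistic = -9.938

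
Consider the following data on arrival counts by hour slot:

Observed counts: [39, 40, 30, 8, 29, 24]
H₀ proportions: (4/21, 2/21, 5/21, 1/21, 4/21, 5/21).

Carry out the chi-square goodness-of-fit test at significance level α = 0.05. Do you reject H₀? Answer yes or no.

reject H₀: yes

n = 170; E_i = n·p_i = [32.38, 16.19, 40.48, 8.10, 32.38, 40.48]
χ² = (39−32.38)²/32.38 + (40−16.19)²/16.19 + (30−40.48)²/40.48 + (8−8.10)²/8.10 + (29−32.38)²/32.38 + (24−40.48)²/40.48 = 46.1394
df = 5
p-value (upper-tail) = 0.00000
At α=0.05: p < α → reject H₀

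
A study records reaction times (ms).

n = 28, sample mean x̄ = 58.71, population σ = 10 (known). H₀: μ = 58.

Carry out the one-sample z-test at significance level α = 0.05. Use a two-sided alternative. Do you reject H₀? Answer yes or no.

SE = σ/√n = 10/√28 = 1.8898
z = (x̄−μ₀)/SE = (58.71−58)/1.8898 = 0.3757
p-value (two-sided) = 0.70714
At α=0.05: p ≥ α → fail to reject H₀

reject H₀: no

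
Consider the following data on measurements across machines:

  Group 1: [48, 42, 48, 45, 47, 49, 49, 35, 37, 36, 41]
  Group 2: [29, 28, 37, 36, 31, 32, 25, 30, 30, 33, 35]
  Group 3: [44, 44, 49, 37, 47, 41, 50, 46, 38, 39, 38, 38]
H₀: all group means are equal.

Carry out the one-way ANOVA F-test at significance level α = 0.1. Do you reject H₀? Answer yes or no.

Group means [43.36, 31.45, 42.58], grand mean 39.235
SSB = Σnᵢ(x̄ᵢ−x̄)² = 987.928; SSW = ΣΣ(x−x̄ᵢ)² = 666.189
MSB = 987.928/2 = 493.9641; MSW = 666.189/31 = 21.4900
F = MSB/MSW = 22.9858
df = (2, 31)
p-value (upper-tail) = 0.00000
At α=0.1: p < α → reject H₀

reject H₀: yes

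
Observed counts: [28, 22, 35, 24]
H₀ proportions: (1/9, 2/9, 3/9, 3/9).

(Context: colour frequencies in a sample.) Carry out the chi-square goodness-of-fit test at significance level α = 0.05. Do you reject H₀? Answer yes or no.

reject H₀: yes

n = 109; E_i = n·p_i = [12.11, 24.22, 36.33, 36.33]
χ² = (28−12.11)²/12.11 + (22−24.22)²/24.22 + (35−36.33)²/36.33 + (24−36.33)²/36.33 = 25.2844
df = 3
p-value (upper-tail) = 0.00001
At α=0.05: p < α → reject H₀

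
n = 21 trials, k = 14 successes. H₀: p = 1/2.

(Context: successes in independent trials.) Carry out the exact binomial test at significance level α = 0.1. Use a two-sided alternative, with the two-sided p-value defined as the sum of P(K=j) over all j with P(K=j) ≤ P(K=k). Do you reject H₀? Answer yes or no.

Exact binomial: n=21, k=14, p₀=1/2=0.5000
P(X=j) = C(n,j)·p₀^j·(1−p₀)^(n−j); p = Σ P(X=j) over j with P(X=j) ≤ P(X=14)
p-value (two-sided) = 0.18925
At α=0.1: p ≥ α → fail to reject H₀

reject H₀: no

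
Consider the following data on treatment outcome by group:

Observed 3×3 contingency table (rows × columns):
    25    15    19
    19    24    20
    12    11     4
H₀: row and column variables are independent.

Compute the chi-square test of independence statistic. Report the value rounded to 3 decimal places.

Row totals [59, 63, 27], col totals [56, 50, 43], n=149
χ² = (25−22.17)²/22.17 + (15−19.80)²/19.80 + (19−17.03)²/17.03 + (19−23.68)²/23.68 + (24−21.14)²/21.14 + (20−18.18)²/18.18 + (12−10.15)²/10.15 + (11−9.06)²/9.06 + (4−7.79)²/7.79 = 5.8432
df = 4

test statistic = 5.843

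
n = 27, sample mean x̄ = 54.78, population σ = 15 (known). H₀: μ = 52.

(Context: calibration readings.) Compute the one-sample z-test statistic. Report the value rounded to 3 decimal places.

SE = σ/√n = 15/√27 = 2.8868
z = (x̄−μ₀)/SE = (54.78−52)/2.8868 = 0.9630

test statistic = 0.963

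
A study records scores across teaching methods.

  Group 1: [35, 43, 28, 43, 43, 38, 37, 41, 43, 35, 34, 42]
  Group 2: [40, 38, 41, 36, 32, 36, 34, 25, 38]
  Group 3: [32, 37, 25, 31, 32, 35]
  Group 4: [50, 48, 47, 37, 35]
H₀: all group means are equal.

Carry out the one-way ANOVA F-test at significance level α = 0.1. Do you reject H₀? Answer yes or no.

Group means [38.50, 35.56, 32.00, 43.40], grand mean 37.219
SSB = Σnᵢ(x̄ᵢ−x̄)² = 399.047; SSW = ΣΣ(x−x̄ᵢ)² = 718.422
MSB = 399.047/3 = 133.0155; MSW = 718.422/28 = 25.6579
F = MSB/MSW = 5.1842
df = (3, 28)
p-value (upper-tail) = 0.00564
At α=0.1: p < α → reject H₀

reject H₀: yes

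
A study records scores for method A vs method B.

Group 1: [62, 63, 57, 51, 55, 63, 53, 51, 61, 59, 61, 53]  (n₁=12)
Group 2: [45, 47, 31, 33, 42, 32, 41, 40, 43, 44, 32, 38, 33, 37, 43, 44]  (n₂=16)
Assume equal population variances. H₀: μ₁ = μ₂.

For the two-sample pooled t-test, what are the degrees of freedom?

degrees of freedom = 26

df = n₁ + n₂ − 2 = 12 + 16 − 2 = 26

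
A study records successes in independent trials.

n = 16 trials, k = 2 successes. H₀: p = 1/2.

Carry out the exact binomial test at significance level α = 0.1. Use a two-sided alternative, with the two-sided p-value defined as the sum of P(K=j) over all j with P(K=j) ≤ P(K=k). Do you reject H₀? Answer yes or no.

reject H₀: yes

Exact binomial: n=16, k=2, p₀=1/2=0.5000
P(X=j) = C(n,j)·p₀^j·(1−p₀)^(n−j); p = Σ P(X=j) over j with P(X=j) ≤ P(X=2)
p-value (two-sided) = 0.00418
At α=0.1: p < α → reject H₀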